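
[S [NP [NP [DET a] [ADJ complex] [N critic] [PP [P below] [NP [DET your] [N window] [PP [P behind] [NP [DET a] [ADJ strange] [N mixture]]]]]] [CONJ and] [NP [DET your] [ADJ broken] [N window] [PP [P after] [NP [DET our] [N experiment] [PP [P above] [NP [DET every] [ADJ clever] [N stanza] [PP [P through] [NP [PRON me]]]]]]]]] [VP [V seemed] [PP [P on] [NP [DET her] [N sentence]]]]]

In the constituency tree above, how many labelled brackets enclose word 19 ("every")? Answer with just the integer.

8

The word sits inside DET, which is inside NP, inside PP, inside NP, inside PP, inside NP, inside NP, inside S — 8 brackets in all.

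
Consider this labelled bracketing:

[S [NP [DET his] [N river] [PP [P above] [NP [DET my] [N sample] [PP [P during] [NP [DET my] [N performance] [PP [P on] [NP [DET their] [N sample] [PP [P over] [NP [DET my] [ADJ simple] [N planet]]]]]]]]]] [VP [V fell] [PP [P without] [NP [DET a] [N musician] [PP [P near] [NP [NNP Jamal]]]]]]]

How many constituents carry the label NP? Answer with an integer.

7

Listing each NP by its span: [NP his river above my sample during my performance on their sample over my simple planet]; [NP my sample during my performance on their sample over my simple planet]; [NP my performance on their sample over my simple planet]; [NP their sample over my simple planet]; [NP my simple planet]; [NP a musician near Jamal] … — that makes 7.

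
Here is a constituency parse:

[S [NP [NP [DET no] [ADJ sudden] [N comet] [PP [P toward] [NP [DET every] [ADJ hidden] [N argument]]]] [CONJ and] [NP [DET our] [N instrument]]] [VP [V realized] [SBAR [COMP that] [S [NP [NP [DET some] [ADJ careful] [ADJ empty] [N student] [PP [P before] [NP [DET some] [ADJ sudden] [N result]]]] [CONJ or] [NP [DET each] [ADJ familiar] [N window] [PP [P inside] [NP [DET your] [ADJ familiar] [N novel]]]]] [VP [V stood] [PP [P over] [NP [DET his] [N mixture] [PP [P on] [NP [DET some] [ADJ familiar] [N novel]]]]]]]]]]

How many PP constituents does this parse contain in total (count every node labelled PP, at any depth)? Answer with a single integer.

Listing each PP by its span: [PP toward every hidden argument]; [PP before some sudden result]; [PP inside your familiar novel]; [PP over his mixture on some familiar novel]; [PP on some familiar novel] — that makes 5.

5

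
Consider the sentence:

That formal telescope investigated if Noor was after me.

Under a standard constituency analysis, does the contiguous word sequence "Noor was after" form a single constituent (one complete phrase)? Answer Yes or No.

No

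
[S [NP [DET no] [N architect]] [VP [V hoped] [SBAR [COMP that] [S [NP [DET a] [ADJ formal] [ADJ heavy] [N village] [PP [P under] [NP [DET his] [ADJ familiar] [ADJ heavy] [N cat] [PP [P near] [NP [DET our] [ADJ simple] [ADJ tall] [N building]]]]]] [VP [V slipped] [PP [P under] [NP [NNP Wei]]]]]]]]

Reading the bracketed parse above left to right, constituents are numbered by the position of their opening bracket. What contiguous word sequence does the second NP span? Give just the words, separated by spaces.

In left-to-right order the NP constituents are "no architect"; "a formal heavy village under his familiar heavy cat near our simple tall building"; "his familiar heavy cat near our simple tall building"; "our simple tall building"; "Wei". Number 2 is "a formal heavy village under his familiar heavy cat near our simple tall building".

a formal heavy village under his familiar heavy cat near our simple tall building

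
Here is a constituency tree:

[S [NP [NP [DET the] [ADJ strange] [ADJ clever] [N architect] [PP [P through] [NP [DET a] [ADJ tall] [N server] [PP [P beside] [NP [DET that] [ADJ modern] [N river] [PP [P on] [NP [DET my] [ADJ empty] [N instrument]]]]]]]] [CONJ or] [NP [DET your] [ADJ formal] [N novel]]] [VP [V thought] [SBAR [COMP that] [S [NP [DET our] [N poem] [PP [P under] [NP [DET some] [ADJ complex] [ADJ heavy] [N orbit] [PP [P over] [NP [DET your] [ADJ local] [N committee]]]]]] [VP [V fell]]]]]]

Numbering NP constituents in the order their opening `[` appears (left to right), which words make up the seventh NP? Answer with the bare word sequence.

our poem under some complex heavy orbit over your local committee

Opening `[NP` markers occur at word positions 1, 1, 6, 10, 14, 18, 23, 26, 31; the seventh of these opens the constituent [NP our poem under some complex heavy orbit over your local committee].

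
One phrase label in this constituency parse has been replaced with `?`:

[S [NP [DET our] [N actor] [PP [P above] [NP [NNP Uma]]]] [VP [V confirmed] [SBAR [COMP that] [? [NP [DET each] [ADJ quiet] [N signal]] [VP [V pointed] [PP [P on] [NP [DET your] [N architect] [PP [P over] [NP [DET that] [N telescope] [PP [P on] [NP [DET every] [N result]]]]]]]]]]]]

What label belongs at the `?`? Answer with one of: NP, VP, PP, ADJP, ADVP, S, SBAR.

Looking at what the `?` directly dominates — NP, VP — this is a clause (S).

S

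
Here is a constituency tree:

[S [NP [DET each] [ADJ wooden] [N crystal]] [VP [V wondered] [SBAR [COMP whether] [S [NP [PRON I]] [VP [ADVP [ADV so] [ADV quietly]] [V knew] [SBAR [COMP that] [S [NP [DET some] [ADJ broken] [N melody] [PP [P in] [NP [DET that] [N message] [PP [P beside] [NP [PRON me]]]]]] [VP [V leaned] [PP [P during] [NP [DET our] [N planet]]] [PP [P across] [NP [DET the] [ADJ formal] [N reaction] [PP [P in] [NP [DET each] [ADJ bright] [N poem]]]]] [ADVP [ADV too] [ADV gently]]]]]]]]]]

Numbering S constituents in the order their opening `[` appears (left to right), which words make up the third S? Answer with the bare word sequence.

some broken melody in that message beside me leaned during our planet across the formal reaction in each bright poem too gently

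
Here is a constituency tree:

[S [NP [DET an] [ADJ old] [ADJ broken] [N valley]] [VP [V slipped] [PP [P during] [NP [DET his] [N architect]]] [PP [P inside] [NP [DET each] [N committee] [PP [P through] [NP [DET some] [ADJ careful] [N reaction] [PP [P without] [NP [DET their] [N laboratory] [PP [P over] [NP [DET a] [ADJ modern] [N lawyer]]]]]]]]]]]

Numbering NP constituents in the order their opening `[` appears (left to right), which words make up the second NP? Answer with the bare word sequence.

his architect

In left-to-right order the NP constituents are "an old broken valley"; "his architect"; "each committee through some careful reaction without their laboratory over a modern lawyer"; "some careful reaction without their laboratory over a modern lawyer"; "their laboratory over a modern lawyer"; "a modern lawyer". Number 2 is "his architect".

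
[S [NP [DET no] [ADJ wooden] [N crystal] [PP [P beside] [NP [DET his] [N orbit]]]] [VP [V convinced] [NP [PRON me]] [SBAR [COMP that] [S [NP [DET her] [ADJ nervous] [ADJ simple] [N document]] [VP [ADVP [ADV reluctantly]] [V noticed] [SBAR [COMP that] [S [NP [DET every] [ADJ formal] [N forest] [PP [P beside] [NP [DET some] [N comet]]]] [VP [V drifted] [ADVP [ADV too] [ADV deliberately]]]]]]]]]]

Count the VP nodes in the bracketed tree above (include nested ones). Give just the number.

3

Listing each VP by its span: [VP convinced me that her nervous simple document reluctantly noticed that every formal forest beside some comet drifted too deliberately]; [VP reluctantly noticed that every formal forest beside some comet drifted too deliberately]; [VP drifted too deliberately] — that makes 3.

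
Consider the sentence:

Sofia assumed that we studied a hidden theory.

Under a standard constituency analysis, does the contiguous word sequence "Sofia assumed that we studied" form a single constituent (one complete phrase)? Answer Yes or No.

No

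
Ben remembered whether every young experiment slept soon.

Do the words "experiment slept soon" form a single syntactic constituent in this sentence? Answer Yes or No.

No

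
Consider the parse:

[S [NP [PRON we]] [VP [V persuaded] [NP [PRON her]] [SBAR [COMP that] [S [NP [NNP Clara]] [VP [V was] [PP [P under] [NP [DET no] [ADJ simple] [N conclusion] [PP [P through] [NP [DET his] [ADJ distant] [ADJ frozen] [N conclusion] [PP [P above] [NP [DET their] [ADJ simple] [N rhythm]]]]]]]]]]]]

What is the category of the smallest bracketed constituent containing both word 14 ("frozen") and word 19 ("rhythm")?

Both words fall inside [NP his distant frozen conclusion above their simple rhythm] (words 12–19), and no smaller constituent contains them both. Label: NP.

NP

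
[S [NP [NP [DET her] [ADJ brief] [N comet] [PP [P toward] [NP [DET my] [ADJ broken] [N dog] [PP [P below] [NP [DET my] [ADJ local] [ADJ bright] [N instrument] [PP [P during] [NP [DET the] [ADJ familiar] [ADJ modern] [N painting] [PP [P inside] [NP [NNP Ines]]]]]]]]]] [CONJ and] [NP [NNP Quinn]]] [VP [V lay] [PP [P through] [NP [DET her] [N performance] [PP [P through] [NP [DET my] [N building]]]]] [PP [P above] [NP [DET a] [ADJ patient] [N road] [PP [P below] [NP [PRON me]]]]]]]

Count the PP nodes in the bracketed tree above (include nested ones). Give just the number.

8

The PP constituents are: [PP toward my broken dog below my local bright instrument during the familiar modern painting inside Ines]; [PP below my local bright instrument during the familiar modern painting inside Ines]; [PP during the familiar modern painting inside Ines]; [PP inside Ines]; [PP through her performance through my building]; [PP through my building] …. Total: 8.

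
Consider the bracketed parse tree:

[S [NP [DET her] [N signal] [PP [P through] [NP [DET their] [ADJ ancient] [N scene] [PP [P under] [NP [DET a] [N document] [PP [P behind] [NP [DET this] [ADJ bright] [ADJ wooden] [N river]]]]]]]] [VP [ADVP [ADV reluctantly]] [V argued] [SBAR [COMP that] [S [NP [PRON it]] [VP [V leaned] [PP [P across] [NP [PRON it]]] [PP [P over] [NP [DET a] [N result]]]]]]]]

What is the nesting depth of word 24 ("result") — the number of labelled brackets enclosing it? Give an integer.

8

Counting open brackets not yet closed at "result": [S [VP [SBAR [S [VP [PP [NP [N = 8.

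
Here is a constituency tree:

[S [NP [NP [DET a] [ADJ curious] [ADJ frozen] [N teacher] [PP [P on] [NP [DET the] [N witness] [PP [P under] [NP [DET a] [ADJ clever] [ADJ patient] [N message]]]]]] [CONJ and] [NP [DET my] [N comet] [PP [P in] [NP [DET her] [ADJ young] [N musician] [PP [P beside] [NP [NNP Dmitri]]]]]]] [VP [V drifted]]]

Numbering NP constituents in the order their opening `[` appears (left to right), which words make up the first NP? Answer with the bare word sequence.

In left-to-right order the NP constituents are "a curious frozen teacher on the witness under a clever patient message and my comet in her young musician beside Dmitri"; "a curious frozen teacher on the witness under a clever patient message"; "the witness under a clever patient message"; "a clever patient message"; "my comet in her young musician beside Dmitri"; "her young musician beside Dmitri"; "Dmitri". Number 1 is "a curious frozen teacher on the witness under a clever patient message and my comet in her young musician beside Dmitri".

a curious frozen teacher on the witness under a clever patient message and my comet in her young musician beside Dmitri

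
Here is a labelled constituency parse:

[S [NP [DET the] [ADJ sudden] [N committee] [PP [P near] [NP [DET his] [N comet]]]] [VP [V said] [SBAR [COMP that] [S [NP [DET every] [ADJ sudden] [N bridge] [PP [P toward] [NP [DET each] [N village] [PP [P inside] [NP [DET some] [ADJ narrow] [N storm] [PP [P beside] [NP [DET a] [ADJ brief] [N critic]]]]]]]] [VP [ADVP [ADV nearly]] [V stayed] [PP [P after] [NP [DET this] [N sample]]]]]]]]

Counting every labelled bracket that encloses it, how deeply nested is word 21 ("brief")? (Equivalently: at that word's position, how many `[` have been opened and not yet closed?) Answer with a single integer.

12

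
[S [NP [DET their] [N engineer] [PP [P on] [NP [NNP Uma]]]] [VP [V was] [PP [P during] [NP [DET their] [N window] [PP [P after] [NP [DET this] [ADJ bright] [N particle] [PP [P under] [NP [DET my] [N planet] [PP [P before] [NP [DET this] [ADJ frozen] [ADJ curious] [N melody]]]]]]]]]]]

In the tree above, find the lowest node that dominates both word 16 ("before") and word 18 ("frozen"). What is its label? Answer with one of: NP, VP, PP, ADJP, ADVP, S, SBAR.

PP

Word 16 lies under S → VP → PP → NP → PP → NP → PP → NP → PP → P; word 18 lies under S → VP → PP → NP → PP → NP → PP → NP → PP → NP → ADJ. The lowest shared node is the PP.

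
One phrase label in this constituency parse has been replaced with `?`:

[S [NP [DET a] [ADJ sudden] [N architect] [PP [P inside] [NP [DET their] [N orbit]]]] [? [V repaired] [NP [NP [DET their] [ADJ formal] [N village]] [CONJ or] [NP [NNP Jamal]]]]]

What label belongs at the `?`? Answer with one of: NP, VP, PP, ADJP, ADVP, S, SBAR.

VP

A constituent whose immediate children are V 'repaired', NP is a verb phrase: VP.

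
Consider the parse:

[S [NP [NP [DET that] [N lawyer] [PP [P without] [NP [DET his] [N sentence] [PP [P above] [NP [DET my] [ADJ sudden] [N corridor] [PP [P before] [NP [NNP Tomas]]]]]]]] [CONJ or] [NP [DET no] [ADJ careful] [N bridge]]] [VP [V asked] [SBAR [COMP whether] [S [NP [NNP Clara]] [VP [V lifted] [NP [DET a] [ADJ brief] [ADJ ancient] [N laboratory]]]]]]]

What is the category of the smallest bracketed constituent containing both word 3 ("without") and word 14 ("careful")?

NP

Word 3 lies under S → NP → NP → PP → P; word 14 lies under S → NP → NP → ADJ. The lowest shared node is the NP.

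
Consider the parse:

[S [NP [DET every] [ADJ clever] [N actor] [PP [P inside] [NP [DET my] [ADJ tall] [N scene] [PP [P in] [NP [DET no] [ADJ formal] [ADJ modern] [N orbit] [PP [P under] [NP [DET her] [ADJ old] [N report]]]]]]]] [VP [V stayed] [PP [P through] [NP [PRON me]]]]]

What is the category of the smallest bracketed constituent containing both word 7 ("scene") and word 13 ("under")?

Word 7 lies under S → NP → PP → NP → N; word 13 lies under S → NP → PP → NP → PP → NP → PP → P. The lowest shared node is the NP.

NP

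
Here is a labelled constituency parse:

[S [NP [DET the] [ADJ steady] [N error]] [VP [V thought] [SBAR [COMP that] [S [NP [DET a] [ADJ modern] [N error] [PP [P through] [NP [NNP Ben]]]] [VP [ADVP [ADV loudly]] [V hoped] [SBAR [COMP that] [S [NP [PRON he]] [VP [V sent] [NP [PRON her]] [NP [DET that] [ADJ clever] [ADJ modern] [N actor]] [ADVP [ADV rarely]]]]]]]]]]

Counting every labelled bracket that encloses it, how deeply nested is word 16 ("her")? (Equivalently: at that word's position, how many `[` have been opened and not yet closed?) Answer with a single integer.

10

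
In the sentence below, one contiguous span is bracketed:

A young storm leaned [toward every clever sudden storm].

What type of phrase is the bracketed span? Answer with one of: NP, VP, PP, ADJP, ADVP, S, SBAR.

PP

The span is built around the preposition "toward" — a prepositional phrase (PP).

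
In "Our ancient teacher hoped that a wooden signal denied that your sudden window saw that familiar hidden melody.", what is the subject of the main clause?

"our ancient teacher" is the NP that combines with the VP headed by "hoped" to form the main clause — the subject.

our ancient teacher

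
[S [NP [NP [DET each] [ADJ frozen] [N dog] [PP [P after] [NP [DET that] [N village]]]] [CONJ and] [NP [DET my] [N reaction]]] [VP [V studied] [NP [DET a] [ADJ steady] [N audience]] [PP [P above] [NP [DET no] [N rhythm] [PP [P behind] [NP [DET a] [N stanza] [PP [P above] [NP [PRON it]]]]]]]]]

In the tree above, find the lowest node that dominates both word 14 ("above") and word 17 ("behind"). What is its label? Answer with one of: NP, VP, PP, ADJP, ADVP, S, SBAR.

Both words fall inside [PP above no rhythm behind a stanza above it] (words 14–21), and no smaller constituent contains them both. Label: PP.

PP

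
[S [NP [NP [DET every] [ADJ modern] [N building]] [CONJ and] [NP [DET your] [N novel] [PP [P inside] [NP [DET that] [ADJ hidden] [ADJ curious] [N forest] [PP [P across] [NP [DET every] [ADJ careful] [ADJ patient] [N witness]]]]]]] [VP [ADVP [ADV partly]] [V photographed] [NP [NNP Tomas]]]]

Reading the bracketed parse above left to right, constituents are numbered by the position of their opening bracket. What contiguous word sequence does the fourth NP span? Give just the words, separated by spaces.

that hidden curious forest across every careful patient witness

In left-to-right order the NP constituents are "every modern building and your novel inside that hidden curious forest across every careful patient witness"; "every modern building"; "your novel inside that hidden curious forest across every careful patient witness"; "that hidden curious forest across every careful patient witness"; "every careful patient witness"; "Tomas". Number 4 is "that hidden curious forest across every careful patient witness".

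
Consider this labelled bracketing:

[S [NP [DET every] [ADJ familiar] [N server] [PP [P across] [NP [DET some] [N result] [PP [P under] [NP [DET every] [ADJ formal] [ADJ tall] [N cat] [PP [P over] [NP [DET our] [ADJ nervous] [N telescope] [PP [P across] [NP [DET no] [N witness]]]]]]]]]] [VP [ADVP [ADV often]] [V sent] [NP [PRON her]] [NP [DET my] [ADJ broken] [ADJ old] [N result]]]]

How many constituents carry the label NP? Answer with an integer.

7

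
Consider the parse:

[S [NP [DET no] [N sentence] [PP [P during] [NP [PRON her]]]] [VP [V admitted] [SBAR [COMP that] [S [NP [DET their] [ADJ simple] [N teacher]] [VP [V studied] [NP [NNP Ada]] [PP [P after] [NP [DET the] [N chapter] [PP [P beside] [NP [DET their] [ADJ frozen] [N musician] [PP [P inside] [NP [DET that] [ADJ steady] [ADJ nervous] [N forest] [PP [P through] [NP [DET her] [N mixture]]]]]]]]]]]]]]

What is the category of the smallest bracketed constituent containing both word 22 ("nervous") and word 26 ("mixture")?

NP

Word 22 lies under S → VP → SBAR → S → VP → PP → NP → PP → NP → PP → NP → ADJ; word 26 lies under S → VP → SBAR → S → VP → PP → NP → PP → NP → PP → NP → PP → NP → N. The lowest shared node is the NP.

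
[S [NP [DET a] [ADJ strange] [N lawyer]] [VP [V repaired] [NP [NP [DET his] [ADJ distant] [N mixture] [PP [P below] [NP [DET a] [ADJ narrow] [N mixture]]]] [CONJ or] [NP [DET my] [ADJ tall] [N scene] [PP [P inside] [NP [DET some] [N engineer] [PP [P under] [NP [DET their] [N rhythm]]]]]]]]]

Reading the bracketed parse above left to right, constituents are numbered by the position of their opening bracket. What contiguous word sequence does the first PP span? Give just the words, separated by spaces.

below a narrow mixture

Opening `[PP` markers occur at word positions 8, 16, 19; the first of these opens the constituent [PP below a narrow mixture].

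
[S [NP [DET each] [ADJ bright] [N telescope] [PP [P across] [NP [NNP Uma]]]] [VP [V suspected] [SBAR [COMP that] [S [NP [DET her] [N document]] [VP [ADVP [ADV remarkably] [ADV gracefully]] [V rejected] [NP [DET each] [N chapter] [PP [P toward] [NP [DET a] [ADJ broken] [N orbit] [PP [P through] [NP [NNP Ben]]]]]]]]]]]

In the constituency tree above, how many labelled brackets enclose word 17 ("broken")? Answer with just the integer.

9

Path from the root down to the word: S → VP → SBAR → S → VP → NP → PP → NP → ADJ. That is 9 enclosing brackets.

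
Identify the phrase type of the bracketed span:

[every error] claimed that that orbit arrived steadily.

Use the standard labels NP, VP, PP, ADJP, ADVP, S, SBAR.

NP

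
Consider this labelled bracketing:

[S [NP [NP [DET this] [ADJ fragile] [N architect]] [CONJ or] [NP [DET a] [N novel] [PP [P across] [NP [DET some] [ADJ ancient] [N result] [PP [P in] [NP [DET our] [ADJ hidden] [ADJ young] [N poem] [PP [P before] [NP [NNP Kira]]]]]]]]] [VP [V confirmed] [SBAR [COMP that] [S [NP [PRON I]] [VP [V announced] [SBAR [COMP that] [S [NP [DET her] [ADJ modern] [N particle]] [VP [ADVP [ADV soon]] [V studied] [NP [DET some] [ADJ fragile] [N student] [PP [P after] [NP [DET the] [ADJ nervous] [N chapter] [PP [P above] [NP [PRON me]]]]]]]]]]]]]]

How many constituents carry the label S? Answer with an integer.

Scanning left to right, an opening `[S` appears at word positions 1, 20, 23 — 3 in total.

3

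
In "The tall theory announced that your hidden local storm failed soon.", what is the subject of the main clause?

the tall theory

The subject of the main clause is the NP immediately before the verb "announced": "the tall theory".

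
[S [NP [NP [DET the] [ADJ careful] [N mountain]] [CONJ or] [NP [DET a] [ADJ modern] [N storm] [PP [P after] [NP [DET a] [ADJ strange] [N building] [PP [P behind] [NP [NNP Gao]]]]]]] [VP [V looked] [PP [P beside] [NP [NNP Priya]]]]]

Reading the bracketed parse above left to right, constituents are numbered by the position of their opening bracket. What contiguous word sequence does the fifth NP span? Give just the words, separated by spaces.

Gao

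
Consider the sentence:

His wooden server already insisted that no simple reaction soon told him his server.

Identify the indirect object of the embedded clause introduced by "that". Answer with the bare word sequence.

him

Within the embedded clause introduced by "that", the indirect object of "told" is "him".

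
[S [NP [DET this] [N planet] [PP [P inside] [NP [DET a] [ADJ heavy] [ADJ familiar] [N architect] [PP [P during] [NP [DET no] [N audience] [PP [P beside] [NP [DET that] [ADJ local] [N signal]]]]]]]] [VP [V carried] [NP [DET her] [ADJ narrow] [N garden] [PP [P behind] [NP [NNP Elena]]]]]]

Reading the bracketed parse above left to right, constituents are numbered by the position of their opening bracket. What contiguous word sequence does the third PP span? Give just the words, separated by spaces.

The PP opening brackets appear, in order, over: "inside a heavy familiar architect during no audience beside that local signal"; "during no audience beside that local signal"; "beside that local signal"; "behind Elena". The third one spans "beside that local signal".

beside that local signal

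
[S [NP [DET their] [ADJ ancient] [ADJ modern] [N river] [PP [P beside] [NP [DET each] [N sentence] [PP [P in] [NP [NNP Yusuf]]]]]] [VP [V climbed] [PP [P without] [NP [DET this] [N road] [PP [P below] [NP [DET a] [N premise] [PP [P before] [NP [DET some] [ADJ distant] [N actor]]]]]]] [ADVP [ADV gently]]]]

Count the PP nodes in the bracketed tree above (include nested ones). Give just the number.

5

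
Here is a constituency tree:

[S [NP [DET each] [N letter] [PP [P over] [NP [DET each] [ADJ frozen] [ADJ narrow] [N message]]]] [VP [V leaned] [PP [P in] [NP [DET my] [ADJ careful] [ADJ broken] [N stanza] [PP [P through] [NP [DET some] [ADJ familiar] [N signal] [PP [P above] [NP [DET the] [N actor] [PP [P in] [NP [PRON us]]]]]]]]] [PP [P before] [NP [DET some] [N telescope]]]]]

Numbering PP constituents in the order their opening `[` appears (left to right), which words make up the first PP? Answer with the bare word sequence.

over each frozen narrow message

The PP opening brackets appear, in order, over: "over each frozen narrow message"; "in my careful broken stanza through some familiar signal above the actor in us"; "through some familiar signal above the actor in us"; "above the actor in us"; "in us"; "before some telescope". The first one spans "over each frozen narrow message".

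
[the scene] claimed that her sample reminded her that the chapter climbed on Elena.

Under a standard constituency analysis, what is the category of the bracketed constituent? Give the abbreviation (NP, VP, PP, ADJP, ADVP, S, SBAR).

The bracketed span "the scene" is headed by "scene", making it a noun phrase (NP).

NP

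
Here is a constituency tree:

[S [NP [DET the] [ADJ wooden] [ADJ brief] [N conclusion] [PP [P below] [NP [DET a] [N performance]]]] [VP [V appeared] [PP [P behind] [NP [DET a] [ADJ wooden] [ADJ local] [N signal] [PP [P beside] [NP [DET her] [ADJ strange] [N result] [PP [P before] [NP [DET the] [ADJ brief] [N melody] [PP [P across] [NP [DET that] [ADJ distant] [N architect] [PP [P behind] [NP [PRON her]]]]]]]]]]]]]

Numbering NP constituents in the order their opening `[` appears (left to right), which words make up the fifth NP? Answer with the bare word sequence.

In left-to-right order the NP constituents are "the wooden brief conclusion below a performance"; "a performance"; "a wooden local signal beside her strange result before the brief melody across that distant architect behind her"; "her strange result before the brief melody across that distant architect behind her"; "the brief melody across that distant architect behind her"; "that distant architect behind her"; "her". Number 5 is "the brief melody across that distant architect behind her".

the brief melody across that distant architect behind her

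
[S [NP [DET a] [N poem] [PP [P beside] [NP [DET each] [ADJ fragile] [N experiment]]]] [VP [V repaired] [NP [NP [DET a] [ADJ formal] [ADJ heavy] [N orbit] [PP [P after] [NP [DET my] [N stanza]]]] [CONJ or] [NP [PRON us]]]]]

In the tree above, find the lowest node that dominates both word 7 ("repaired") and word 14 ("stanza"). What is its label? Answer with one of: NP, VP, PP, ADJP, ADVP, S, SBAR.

VP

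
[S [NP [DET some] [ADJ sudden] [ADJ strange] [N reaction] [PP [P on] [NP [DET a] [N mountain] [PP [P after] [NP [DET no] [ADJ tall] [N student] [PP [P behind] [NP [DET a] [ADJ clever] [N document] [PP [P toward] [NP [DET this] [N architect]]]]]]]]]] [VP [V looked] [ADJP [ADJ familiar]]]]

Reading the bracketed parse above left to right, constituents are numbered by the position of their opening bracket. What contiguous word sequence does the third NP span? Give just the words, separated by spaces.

no tall student behind a clever document toward this architect

Opening `[NP` markers occur at word positions 1, 6, 9, 13, 17; the third of these opens the constituent [NP no tall student behind a clever document toward this architect].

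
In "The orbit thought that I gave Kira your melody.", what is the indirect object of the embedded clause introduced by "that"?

Kira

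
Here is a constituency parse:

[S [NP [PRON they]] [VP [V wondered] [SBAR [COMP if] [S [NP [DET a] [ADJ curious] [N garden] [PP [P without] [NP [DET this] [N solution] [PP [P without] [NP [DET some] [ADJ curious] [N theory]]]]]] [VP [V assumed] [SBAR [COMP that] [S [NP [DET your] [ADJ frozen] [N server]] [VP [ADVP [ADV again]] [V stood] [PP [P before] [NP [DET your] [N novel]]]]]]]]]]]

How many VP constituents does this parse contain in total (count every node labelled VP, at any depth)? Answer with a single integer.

The VP constituents are: [VP wondered if a curious garden without this solution without some curious theory assumed that your frozen server again stood before your novel]; [VP assumed that your frozen server again stood before your novel]; [VP again stood before your novel]. Total: 3.

3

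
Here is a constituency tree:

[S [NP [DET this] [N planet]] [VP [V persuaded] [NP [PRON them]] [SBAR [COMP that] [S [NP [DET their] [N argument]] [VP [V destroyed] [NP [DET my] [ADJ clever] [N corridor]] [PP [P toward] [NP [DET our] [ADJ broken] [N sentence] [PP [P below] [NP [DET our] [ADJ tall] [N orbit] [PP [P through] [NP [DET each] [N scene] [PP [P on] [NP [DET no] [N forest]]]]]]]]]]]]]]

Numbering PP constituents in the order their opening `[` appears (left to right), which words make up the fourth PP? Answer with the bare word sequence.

on no forest

In left-to-right order the PP constituents are "toward our broken sentence below our tall orbit through each scene on no forest"; "below our tall orbit through each scene on no forest"; "through each scene on no forest"; "on no forest". Number 4 is "on no forest".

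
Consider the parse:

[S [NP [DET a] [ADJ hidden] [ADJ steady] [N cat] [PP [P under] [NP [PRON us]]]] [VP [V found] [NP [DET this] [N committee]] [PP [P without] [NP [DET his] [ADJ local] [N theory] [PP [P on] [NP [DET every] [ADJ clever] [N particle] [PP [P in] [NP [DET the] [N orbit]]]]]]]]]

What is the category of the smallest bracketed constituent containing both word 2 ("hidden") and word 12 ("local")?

S

Both words fall inside [S a hidden steady cat under us found this committee without his local theory on every clever particle in the orbit] (words 1–20), and no smaller constituent contains them both. Label: S.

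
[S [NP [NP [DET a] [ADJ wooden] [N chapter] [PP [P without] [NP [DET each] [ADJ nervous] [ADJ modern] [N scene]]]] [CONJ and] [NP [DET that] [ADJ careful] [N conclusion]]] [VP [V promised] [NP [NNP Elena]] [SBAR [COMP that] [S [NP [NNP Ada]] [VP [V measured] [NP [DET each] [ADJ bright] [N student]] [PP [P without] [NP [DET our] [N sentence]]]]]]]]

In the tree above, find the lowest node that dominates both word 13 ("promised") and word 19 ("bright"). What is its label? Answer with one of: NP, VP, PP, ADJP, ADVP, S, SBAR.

Both words fall inside [VP promised Elena that Ada measured each bright student without our sentence] (words 13–23), and no smaller constituent contains them both. Label: VP.

VP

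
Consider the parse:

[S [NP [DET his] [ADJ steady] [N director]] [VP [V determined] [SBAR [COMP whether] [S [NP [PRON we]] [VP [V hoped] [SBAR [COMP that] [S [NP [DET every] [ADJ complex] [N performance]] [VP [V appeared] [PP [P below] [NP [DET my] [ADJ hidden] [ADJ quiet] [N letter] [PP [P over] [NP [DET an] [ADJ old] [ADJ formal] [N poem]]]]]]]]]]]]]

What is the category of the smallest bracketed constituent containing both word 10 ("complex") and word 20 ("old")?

S

Word 10 lies under S → VP → SBAR → S → VP → SBAR → S → NP → ADJ; word 20 lies under S → VP → SBAR → S → VP → SBAR → S → VP → PP → NP → PP → NP → ADJ. The lowest shared node is the S.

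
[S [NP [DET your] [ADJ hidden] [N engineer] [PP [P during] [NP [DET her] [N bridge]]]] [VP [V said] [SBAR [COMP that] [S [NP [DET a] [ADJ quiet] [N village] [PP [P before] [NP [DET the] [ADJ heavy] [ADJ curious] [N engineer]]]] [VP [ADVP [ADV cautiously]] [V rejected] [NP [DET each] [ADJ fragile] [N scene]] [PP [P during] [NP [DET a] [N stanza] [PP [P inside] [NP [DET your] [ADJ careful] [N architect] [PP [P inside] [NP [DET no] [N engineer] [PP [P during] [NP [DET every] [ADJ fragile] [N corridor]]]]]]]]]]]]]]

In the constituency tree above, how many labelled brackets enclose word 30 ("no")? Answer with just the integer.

12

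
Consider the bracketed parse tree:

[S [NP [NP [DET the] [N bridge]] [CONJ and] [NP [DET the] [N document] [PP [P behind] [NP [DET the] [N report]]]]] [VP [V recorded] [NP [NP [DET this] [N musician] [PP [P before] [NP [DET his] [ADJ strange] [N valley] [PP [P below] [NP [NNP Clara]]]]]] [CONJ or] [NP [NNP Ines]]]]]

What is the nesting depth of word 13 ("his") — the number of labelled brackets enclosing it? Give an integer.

7

The word sits inside DET, which is inside NP, inside PP, inside NP, inside NP, inside VP, inside S — 7 brackets in all.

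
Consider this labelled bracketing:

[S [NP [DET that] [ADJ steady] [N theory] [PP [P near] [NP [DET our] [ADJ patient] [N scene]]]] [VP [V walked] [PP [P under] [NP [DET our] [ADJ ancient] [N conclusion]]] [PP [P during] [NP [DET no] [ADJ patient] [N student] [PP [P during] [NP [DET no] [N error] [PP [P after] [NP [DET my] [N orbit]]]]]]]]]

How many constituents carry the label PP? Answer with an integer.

Listing each PP by its span: [PP near our patient scene]; [PP under our ancient conclusion]; [PP during no patient student during no error after my orbit]; [PP during no error after my orbit]; [PP after my orbit] — that makes 5.

5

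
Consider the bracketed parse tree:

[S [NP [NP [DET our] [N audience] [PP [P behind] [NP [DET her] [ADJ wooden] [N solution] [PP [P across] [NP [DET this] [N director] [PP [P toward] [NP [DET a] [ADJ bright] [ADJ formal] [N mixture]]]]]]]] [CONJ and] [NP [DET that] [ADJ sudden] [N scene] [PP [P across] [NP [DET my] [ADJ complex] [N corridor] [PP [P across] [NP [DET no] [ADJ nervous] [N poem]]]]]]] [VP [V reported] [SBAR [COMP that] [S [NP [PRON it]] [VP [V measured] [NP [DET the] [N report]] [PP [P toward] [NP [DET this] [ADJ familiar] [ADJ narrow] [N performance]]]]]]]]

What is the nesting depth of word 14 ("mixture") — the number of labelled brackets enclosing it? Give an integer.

The word sits inside N, which is inside NP, inside PP, inside NP, inside PP, inside NP, inside PP, inside NP, inside NP, inside S — 10 brackets in all.

10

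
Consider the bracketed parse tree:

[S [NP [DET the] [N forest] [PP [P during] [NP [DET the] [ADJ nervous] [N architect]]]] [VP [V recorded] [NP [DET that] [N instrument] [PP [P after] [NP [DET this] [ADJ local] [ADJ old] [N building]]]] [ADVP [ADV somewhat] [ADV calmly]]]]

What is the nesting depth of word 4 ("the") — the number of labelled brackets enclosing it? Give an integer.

5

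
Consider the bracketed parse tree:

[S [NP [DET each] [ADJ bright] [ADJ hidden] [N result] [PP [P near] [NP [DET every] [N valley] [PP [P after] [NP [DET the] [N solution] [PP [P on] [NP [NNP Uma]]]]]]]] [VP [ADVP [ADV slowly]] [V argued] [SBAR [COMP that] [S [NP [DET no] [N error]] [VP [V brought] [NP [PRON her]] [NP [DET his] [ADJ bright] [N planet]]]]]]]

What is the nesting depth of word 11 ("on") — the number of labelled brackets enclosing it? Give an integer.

Path from the root down to the word: S → NP → PP → NP → PP → NP → PP → P. That is 8 enclosing brackets.

8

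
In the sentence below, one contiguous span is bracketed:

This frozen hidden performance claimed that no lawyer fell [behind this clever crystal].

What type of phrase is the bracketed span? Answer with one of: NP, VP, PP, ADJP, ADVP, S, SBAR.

PP

The span is built around the preposition "behind" — a prepositional phrase (PP).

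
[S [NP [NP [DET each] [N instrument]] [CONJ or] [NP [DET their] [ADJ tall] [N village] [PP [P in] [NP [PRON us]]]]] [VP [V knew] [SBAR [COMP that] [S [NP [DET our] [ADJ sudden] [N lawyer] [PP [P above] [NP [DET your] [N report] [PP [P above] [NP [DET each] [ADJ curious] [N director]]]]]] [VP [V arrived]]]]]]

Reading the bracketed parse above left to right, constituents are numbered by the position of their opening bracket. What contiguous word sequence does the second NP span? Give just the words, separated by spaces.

each instrument

The NP opening brackets appear, in order, over: "each instrument or their tall village in us"; "each instrument"; "their tall village in us"; "us"; "our sudden lawyer above your report above each curious director"; "your report above each curious director"; "each curious director". The second one spans "each instrument".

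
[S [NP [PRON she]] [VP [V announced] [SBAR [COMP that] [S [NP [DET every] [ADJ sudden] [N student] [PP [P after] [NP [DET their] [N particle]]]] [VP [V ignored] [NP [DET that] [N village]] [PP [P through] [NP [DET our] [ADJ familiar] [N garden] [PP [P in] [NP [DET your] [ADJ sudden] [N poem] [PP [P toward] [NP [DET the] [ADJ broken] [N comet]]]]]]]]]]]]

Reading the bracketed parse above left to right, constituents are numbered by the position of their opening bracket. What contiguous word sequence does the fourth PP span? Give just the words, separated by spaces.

toward the broken comet

The PP opening brackets appear, in order, over: "after their particle"; "through our familiar garden in your sudden poem toward the broken comet"; "in your sudden poem toward the broken comet"; "toward the broken comet". The fourth one spans "toward the broken comet".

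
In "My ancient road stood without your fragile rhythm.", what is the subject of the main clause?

my ancient road

"my ancient road" is the NP that combines with the VP headed by "stood" to form the main clause — the subject.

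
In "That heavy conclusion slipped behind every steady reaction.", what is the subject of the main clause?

"that heavy conclusion" is the NP that combines with the VP headed by "slipped" to form the main clause — the subject.

that heavy conclusion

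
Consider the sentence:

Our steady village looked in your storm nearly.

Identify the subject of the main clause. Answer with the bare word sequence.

In the main clause the verb is "looked"; the NP preceding it, "our steady village", is the subject.

our steady village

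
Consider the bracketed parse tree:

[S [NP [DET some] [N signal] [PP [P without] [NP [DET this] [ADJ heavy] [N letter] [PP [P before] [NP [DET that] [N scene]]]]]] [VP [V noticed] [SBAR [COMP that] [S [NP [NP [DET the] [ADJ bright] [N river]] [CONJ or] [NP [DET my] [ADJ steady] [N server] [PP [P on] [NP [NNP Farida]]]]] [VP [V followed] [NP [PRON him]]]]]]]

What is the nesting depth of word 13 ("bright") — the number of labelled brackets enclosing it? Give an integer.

7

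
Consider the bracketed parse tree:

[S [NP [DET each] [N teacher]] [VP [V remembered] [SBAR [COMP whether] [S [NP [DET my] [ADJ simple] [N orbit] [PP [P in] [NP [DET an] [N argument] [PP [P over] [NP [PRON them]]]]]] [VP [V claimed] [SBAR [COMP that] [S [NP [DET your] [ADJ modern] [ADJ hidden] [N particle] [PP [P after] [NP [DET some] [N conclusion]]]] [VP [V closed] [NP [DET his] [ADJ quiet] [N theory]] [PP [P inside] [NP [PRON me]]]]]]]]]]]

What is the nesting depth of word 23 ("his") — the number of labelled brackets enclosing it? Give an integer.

10

Path from the root down to the word: S → VP → SBAR → S → VP → SBAR → S → VP → NP → DET. That is 10 enclosing brackets.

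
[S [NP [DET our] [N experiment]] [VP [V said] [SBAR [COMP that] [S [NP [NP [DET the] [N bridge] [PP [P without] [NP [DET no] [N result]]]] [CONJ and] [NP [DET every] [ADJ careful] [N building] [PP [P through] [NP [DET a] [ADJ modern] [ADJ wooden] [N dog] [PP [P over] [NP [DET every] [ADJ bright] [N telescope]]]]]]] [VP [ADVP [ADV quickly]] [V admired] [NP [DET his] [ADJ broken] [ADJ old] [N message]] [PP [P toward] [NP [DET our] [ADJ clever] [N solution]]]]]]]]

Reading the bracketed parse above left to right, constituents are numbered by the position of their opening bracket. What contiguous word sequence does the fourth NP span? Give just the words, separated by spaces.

no result

The NP opening brackets appear, in order, over: "our experiment"; "the bridge without no result and every careful building through a modern wooden dog over every bright telescope"; "the bridge without no result"; "no result"; "every careful building through a modern wooden dog over every bright telescope"; "a modern wooden dog over every bright telescope"; "every bright telescope"; "his broken old message"; "our clever solution". The fourth one spans "no result".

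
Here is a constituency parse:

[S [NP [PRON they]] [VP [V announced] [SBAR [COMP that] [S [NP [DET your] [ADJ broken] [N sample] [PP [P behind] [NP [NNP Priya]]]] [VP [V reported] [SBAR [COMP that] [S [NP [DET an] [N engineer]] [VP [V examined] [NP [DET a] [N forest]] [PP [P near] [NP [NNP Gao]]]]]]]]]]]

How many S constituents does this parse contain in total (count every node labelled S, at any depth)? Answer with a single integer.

Scanning left to right, an opening `[S` appears at word positions 1, 4, 11 — 3 in total.

3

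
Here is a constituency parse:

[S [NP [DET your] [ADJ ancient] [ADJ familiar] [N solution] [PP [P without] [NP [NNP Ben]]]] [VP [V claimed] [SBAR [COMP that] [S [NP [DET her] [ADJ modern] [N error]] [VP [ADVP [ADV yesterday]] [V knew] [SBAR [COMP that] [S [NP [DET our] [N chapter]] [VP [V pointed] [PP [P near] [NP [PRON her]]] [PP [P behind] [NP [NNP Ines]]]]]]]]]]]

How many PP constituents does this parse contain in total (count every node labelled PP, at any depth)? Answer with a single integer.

3

Listing each PP by its span: [PP without Ben]; [PP near her]; [PP behind Ines] — that makes 3.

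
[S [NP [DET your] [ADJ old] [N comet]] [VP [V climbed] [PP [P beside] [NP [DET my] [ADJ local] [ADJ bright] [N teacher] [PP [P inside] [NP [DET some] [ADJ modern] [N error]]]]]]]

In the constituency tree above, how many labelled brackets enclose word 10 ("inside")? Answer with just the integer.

Path from the root down to the word: S → VP → PP → NP → PP → P. That is 6 enclosing brackets.

6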